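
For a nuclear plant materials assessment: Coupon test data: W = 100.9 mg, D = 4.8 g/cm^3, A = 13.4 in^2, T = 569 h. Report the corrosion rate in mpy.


Apply the mpy weight-loss relation: CR = 534 * W / (D * A * T)
Numerator: 534 * 100.9 = 53880.6
Denominator: 4.8 * 13.4 * 569 = 36598.08
CR = 53880.6 / 36598.08 = 1.4722 mpy

1.4722 mpy


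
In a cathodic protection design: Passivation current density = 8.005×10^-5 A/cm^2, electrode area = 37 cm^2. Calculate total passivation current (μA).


I = i_pass * A, then convert A → μA (×10^6)
I = 8.005×10^-5 * 37 * 10^6 = 2961.85 μA

2961.85 μA


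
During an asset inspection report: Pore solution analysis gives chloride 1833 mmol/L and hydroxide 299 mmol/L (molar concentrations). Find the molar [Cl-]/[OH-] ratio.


Threshold parameter = [Cl-] / [OH-] (molar basis; both in mmol/L, so units cancel)
Ratio = 1833 / 299 = 6.13

6.13


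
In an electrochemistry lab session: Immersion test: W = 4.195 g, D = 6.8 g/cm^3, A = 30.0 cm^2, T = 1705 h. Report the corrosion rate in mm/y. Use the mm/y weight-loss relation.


Apply the mm/y weight-loss relation: CR = 87600 * W / (D * A * T)
Numerator: 87600 * 4.195 = 367482.0
Denominator: 6.8 * 30.0 * 1705 = 347820.0
CR = 367482.0 / 347820.0 = 1.056529 mm/y

1.056529 mm/y


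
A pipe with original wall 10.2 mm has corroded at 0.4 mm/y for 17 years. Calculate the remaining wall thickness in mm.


Remaining wall = original − CR × time
t = 10.2 − 0.4*17 = 10.2 − 6.8 = 3.4 mm

3.4 mm


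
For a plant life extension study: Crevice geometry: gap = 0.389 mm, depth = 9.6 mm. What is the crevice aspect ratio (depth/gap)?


Aspect ratio = depth / gap
Ratio = 9.6 / 0.389 = 24.7

24.7


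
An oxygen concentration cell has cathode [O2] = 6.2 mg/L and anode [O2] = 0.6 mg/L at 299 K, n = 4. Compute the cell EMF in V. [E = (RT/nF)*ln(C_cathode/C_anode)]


Apply the Nernst concentration-cell relation: E = (RT/nF)*ln(C_cathode/C_anode)
RT/nF = 8.314*299/(4*96485) = 0.00644112 V
ln(6.2/0.6) = 2.33537
E = 0.00644112 * 2.33537 = 0.01504 V

0.01504 V


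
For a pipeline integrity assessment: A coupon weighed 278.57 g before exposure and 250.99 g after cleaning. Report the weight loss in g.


Weight loss = initial − final
WL = 278.57 − 250.99 = 27.58 g

27.58 g


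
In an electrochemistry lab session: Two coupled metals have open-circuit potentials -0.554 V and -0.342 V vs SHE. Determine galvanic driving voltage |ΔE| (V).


Driving voltage is the absolute potential difference.
|ΔE| = |-0.554 − (-0.342)| = 0.212 V

0.212 V


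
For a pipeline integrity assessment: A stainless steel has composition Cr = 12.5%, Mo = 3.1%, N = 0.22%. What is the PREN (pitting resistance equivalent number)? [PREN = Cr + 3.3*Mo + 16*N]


Apply the PREN formula: PREN = Cr + 3.3*Mo + 16*N
PREN = 12.5 + 3.3*3.1 + 16*0.22
PREN = 12.5 + 10.23 + 3.52 = 26.25

26.25


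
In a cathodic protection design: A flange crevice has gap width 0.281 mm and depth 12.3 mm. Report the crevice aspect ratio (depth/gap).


Aspect ratio = depth / gap
Ratio = 12.3 / 0.281 = 43.8

43.8


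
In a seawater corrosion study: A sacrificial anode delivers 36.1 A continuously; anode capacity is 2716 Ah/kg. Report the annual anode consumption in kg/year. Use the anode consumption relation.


Annual consumption = current * hours per year / capacity
Rate = 36.1 * 8760 / 2716 = 116.4 kg/year

116.4 kg/year


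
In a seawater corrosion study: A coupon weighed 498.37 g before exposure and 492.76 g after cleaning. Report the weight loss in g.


Weight loss = initial − final
WL = 498.37 − 492.76 = 5.61 g

5.61 g


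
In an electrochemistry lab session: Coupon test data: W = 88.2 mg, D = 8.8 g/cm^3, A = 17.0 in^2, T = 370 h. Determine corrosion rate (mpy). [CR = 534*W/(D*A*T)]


Apply the mpy weight-loss relation: CR = 534 * W / (D * A * T)
Numerator: 534 * 88.2 = 47098.8
Denominator: 8.8 * 17.0 * 370 = 55352.0
CR = 47098.8 / 55352.0 = 0.8509 mpy

0.8509 mpy


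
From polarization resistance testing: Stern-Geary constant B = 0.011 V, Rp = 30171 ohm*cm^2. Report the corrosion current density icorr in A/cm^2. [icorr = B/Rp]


Apply the Stern-Geary relation: icorr = B / Rp
icorr = 0.011 / 30171 = 3.646×10^-7 A/cm^2

3.646×10^-7 A/cm^2


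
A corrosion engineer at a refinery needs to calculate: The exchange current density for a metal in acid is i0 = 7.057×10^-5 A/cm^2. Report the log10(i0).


i0 = 7.057×10^-5 A/cm^2
log10(i0) = -4.151

-4.151


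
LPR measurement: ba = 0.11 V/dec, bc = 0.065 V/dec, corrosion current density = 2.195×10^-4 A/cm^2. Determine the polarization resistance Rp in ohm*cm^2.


Apply the Stern-Geary equation: Rp = ba*bc / (2.303*icorr*(ba+bc))
ba*bc = 0.11*0.065 = 0.00715
ba+bc = 0.175; 2.303*icorr*(ba+bc) = 2.303*2.195×10^-4*0.175 = 8.8463987×10^-5
Rp = 0.00715 / 8.8463987×10^-5 = 80.82 ohm*cm^2

80.82 ohm*cm^2


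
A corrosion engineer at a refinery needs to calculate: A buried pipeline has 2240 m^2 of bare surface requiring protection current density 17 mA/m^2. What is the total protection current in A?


I = area * current density, then convert mA → A (÷1000)
I = 2240 * 17 / 1000 = 38.08 A

38.08 A


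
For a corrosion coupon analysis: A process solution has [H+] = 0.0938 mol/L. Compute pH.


pH = −log10[H+]
pH = −log10(0.0938) = 1.03

1.03


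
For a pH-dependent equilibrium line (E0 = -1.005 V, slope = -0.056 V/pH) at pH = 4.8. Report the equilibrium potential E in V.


Apply the Pourbaix line equation: E = E0 + slope*pH
E = -1.005 + (-0.056)*4.8 = -1.005 + (-0.2688) = -1.2738 V
Rounded to 3 decimal places: E = -1.274 V

-1.274 V


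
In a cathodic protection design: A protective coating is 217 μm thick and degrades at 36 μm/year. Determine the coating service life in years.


Service life = thickness / degradation rate
Life = 217 / 36 = 6.0 years

6.0 years


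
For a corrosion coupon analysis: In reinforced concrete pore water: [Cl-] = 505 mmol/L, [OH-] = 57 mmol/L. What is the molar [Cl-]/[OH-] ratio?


Threshold parameter = [Cl-] / [OH-] (molar basis; both in mmol/L, so units cancel)
Ratio = 505 / 57 = 8.86

8.86


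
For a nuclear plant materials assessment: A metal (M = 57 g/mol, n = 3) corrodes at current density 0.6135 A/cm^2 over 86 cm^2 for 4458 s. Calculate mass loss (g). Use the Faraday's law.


Apply Faraday's law: m = i*A*t*M / (n*F)
Total charge passed Q = i*A*t = 0.6135*86*4458 = 235208.538 C
m = Q*M/(n*F) = 235208.538*57/(3*96485) = 46.318 g

46.318 g


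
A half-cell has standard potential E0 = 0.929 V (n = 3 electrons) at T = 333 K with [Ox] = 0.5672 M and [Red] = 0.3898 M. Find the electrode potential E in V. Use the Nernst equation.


Apply the Nernst equation: E = E0 + (RT/nF)*ln([Ox]/[Red])
Step 1: RT/nF = 8.314*333/(3*96485) = 0.00956474 V
Step 2: [Ox]/[Red] = 0.5672/0.3898 = 1.455105
Step 3: ln(1.455105) = 0.375078
Step 4: correction = 0.00956474 * 0.375078 = 0.0036 V
E = 0.929 + 0.0036 = 0.9326 V

0.9326 V


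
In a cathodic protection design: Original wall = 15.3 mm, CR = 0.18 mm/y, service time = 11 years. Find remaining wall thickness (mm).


Remaining wall = original − CR × time
t = 15.3 − 0.18*11 = 15.3 − 1.98 = 13.32 mm

13.32 mm


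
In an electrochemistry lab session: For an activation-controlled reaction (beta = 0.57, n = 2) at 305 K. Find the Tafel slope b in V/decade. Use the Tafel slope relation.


Apply the Tafel slope relation: b = 2.303*R*T/(beta*n*F)
Numerator: 2.303 * 8.314 * 305 = 5839.88
Denominator: 0.57 * 2 * 96485 = 109992.9
b = 5839.88 / 109992.9 = 0.053 V/decade

0.053 V/decade


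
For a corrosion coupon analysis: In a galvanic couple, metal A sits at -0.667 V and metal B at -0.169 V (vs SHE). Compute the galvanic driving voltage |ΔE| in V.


Driving voltage is the absolute potential difference.
|ΔE| = |-0.667 − (-0.169)| = 0.498 V

0.498 V


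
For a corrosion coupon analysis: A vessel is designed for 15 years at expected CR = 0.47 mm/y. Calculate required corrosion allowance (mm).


Corrosion allowance = CR × design life
CA = 0.47 * 15 = 7.05 mm

7.05 mm


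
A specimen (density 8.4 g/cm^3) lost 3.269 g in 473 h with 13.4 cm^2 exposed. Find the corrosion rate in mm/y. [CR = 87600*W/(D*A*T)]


Apply the mm/y weight-loss relation: CR = 87600 * W / (D * A * T)
Numerator: 87600 * 3.269 = 286364.4
Denominator: 8.4 * 13.4 * 473 = 53240.88
CR = 286364.4 / 53240.88 = 5.3787 mm/y

5.3787 mm/y


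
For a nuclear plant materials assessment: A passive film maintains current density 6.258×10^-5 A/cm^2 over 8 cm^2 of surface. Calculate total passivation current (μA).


I = i_pass * A, then convert A → μA (×10^6)
I = 6.258×10^-5 * 8 * 10^6 = 500.64 μA

500.64 μA


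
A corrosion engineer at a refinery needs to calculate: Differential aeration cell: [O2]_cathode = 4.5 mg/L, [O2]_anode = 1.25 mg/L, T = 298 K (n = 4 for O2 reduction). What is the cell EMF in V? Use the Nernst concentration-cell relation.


Apply the Nernst concentration-cell relation: E = (RT/nF)*ln(C_cathode/C_anode)
RT/nF = 8.314*298/(4*96485) = 0.00641958 V
ln(4.5/1.25) = 1.28093
E = 0.00641958 * 1.28093 = 0.00822 V

0.00822 V


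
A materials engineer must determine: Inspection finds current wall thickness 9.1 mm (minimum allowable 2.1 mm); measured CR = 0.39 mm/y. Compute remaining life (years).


Apply the remaining-life relation: RL = (t_current − t_min) / CR
RL = (9.1 − 2.1) / 0.39 = 7.0 / 0.39 = 17.9 years

17.9 years


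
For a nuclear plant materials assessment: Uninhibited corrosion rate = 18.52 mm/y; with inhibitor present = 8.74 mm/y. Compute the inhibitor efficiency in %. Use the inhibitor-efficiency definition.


Apply the inhibitor-efficiency definition: IE = (CR_blank − CR_inh)/CR_blank × 100
IE = (18.52 − 8.74) / 18.52 × 100
IE = 9.78 / 18.52 × 100 = 52.8 %

52.8 %


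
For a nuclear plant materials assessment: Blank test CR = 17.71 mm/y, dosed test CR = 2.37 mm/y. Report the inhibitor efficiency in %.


Apply the inhibitor-efficiency definition: IE = (CR_blank − CR_inh)/CR_blank × 100
IE = (17.71 − 2.37) / 17.71 × 100
IE = 15.34 / 17.71 × 100 = 86.6 %

86.6 %


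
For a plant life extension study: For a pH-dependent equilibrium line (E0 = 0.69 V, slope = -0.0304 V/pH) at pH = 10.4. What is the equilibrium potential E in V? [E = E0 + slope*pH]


Apply the Pourbaix line equation: E = E0 + slope*pH
E = 0.69 + (-0.0304)*10.4 = 0.69 + (-0.31616) = 0.37384 V
Rounded to 4 decimal places: E = 0.3738 V

0.3738 V


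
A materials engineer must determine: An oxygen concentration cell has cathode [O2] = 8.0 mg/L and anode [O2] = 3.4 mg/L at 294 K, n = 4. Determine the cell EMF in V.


Apply the Nernst concentration-cell relation: E = (RT/nF)*ln(C_cathode/C_anode)
RT/nF = 8.314*294/(4*96485) = 0.00633341 V
ln(8.0/3.4) = 0.85567
E = 0.00633341 * 0.85567 = 0.00542 V

0.00542 V


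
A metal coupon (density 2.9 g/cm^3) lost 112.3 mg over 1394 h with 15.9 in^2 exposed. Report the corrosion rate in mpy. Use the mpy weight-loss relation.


Apply the mpy weight-loss relation: CR = 534 * W / (D * A * T)
Numerator: 534 * 112.3 = 59968.2
Denominator: 2.9 * 15.9 * 1394 = 64277.34
CR = 59968.2 / 64277.34 = 0.933 mpy

0.933 mpy


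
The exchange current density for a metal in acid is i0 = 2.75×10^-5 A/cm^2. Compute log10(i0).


i0 = 2.75×10^-5 A/cm^2
log10(i0) = -4.561

-4.561


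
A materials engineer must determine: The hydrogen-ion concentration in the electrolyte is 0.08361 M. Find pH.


pH = −log10[H+]
pH = −log10(0.08361) = 1.08

1.08


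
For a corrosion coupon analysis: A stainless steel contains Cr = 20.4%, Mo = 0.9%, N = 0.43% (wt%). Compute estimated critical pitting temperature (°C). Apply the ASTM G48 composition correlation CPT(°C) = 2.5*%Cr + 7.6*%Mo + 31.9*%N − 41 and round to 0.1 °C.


Apply the ASTM G48 empirical CPT estimate: CPT(°C) = 2.5*%Cr + 7.6*%Mo + 31.9*%N − 41
2.5*20.4 = 51; 7.6*0.9 = 6.84; 31.9*0.43 = 13.717
CPT = 51 + 6.84 + 13.717 − 41 = 30.557 °C
Rounded to 0.1 °C: CPT ≈ 30.6 °C

30.6 °C


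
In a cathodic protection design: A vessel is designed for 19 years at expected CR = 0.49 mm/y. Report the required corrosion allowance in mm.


Corrosion allowance = CR × design life
CA = 0.49 * 19 = 9.31 mm

9.31 mm


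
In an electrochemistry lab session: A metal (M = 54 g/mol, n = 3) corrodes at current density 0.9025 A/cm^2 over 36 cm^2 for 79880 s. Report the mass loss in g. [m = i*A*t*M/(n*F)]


Apply Faraday's law: m = i*A*t*M / (n*F)
Total charge passed Q = i*A*t = 0.9025*36*79880 = 2595301.2 C
m = Q*M/(n*F) = 2595301.2*54/(3*96485) = 484.173 g

484.173 g


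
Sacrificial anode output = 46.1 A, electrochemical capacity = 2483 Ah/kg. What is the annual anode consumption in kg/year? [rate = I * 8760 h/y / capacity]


Annual consumption = current * hours per year / capacity
Rate = 46.1 * 8760 / 2483 = 162.6 kg/year

162.6 kg/year


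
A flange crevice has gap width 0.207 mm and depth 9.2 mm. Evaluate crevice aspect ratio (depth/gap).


Aspect ratio = depth / gap
Ratio = 9.2 / 0.207 = 44.4

44.4


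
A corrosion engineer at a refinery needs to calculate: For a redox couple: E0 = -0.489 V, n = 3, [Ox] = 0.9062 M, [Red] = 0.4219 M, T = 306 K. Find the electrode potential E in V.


Apply the Nernst equation: E = E0 + (RT/nF)*ln([Ox]/[Red])
Step 1: RT/nF = 8.314*306/(3*96485) = 0.00878922 V
Step 2: [Ox]/[Red] = 0.9062/0.4219 = 2.147902
Step 3: ln(2.147902) = 0.764492
Step 4: correction = 0.00878922 * 0.764492 = 0.007 V
E = -0.489 + 0.007 = -0.482 V

-0.482 V


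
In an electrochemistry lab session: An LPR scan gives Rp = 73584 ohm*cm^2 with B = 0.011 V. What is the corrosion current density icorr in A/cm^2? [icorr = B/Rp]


Apply the Stern-Geary relation: icorr = B / Rp
icorr = 0.011 / 73584 = 1.495×10^-7 A/cm^2

1.495×10^-7 A/cm^2


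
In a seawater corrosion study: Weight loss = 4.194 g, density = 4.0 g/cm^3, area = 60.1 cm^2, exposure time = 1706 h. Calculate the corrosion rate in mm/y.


Apply the mm/y weight-loss relation: CR = 87600 * W / (D * A * T)
Numerator: 87600 * 4.194 = 367394.4
Denominator: 4.0 * 60.1 * 1706 = 410122.4
CR = 367394.4 / 410122.4 = 0.895816 mm/y

0.895816 mm/y


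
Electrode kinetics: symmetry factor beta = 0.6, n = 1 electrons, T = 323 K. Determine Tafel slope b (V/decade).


Apply the Tafel slope relation: b = 2.303*R*T/(beta*n*F)
Numerator: 2.303 * 8.314 * 323 = 6184.53
Denominator: 0.6 * 1 * 96485 = 57891.0
b = 6184.53 / 57891.0 = 0.107 V/decade

0.107 V/decade


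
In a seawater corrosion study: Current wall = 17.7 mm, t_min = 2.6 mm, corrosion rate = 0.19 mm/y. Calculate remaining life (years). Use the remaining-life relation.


Apply the remaining-life relation: RL = (t_current − t_min) / CR
RL = (17.7 − 2.6) / 0.19 = 15.1 / 0.19 = 79.5 years

79.5 years


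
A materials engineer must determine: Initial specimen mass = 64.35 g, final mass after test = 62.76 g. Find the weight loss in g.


Weight loss = initial − final
WL = 64.35 − 62.76 = 1.59 g

1.59 g


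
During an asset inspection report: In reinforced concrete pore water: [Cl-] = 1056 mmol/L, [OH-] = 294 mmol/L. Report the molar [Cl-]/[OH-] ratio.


Threshold parameter = [Cl-] / [OH-] (molar basis; both in mmol/L, so units cancel)
Ratio = 1056 / 294 = 3.59

3.59


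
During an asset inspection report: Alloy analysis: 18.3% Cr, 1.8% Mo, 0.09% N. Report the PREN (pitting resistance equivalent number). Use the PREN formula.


Apply the PREN formula: PREN = Cr + 3.3*Mo + 16*N
PREN = 18.3 + 3.3*1.8 + 16*0.09
PREN = 18.3 + 5.94 + 1.44 = 25.68

25.68


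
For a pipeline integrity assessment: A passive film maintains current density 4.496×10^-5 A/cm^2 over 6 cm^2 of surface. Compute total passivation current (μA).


I = i_pass * A, then convert A → μA (×10^6)
I = 4.496×10^-5 * 6 * 10^6 = 269.76 μA

269.76 μA


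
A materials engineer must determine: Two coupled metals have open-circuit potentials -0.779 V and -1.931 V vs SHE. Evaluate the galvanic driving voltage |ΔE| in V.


Driving voltage is the absolute potential difference.
|ΔE| = |-0.779 − (-1.931)| = 1.152 V

1.152 V


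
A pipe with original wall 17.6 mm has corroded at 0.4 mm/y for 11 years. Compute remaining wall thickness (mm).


Remaining wall = original − CR × time
t = 17.6 − 0.4*11 = 17.6 − 4.4 = 13.2 mm

13.2 mm


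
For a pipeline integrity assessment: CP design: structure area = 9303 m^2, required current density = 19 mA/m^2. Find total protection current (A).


I = area * current density, then convert mA → A (÷1000)
I = 9303 * 19 / 1000 = 176.76 A

176.76 A


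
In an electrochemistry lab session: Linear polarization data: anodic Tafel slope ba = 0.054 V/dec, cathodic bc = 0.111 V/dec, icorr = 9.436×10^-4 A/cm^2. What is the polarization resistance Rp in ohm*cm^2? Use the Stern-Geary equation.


Apply the Stern-Geary equation: Rp = ba*bc / (2.303*icorr*(ba+bc))
ba*bc = 0.054*0.111 = 0.005994
ba+bc = 0.165; 2.303*icorr*(ba+bc) = 2.303*9.436×10^-4*0.165 = 3.5856328×10^-4
Rp = 0.005994 / 3.5856328×10^-4 = 16.7 ohm*cm^2

16.7 ohm*cm^2


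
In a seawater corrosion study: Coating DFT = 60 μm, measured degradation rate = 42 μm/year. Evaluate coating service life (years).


Service life = thickness / degradation rate
Life = 60 / 42 = 1.4 years

1.4 years


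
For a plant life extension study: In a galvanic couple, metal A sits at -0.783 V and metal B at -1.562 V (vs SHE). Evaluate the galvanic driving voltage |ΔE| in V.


Driving voltage is the absolute potential difference.
|ΔE| = |-0.783 − (-1.562)| = 0.779 V

0.779 V


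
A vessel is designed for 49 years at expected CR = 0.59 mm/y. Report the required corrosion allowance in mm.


Corrosion allowance = CR × design life
CA = 0.59 * 49 = 28.91 mm

28.91 mm


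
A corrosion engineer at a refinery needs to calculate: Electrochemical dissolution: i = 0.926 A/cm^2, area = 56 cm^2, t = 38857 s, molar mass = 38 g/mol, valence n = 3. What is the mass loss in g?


Apply Faraday's law: m = i*A*t*M / (n*F)
Total charge passed Q = i*A*t = 0.926*56*38857 = 2014968.592 C
m = Q*M/(n*F) = 2014968.592*38/(3*96485) = 264.527 g

264.527 g


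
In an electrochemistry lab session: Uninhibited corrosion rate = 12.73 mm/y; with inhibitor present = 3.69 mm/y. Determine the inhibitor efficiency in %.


Apply the inhibitor-efficiency definition: IE = (CR_blank − CR_inh)/CR_blank × 100
IE = (12.73 − 3.69) / 12.73 × 100
IE = 9.04 / 12.73 × 100 = 71.0 %

71.0 %


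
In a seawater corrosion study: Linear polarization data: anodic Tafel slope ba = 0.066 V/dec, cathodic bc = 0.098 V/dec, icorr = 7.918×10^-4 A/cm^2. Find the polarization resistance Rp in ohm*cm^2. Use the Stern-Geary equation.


Apply the Stern-Geary equation: Rp = ba*bc / (2.303*icorr*(ba+bc))
ba*bc = 0.066*0.098 = 0.006468
ba+bc = 0.164; 2.303*icorr*(ba+bc) = 2.303*7.918×10^-4*0.164 = 2.9905653×10^-4
Rp = 0.006468 / 2.9905653×10^-4 = 21.6 ohm*cm^2

21.6 ohm*cm^2


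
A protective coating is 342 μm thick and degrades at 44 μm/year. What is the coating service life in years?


Service life = thickness / degradation rate
Life = 342 / 44 = 7.8 years

7.8 years


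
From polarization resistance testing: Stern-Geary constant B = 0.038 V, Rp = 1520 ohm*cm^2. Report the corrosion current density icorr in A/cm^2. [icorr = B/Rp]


Apply the Stern-Geary relation: icorr = B / Rp
icorr = 0.038 / 1520 = 2.5×10^-5 A/cm^2

2.5×10^-5 A/cm^2


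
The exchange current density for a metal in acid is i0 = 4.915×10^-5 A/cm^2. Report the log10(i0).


i0 = 4.915×10^-5 A/cm^2
log10(i0) = -4.308

-4.308


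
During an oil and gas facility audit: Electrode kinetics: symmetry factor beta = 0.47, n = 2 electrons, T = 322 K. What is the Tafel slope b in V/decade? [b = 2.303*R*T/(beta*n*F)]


Apply the Tafel slope relation: b = 2.303*R*T/(beta*n*F)
Numerator: 2.303 * 8.314 * 322 = 6165.38
Denominator: 0.47 * 2 * 96485 = 90695.9
b = 6165.38 / 90695.9 = 0.068 V/decade

0.068 V/decade


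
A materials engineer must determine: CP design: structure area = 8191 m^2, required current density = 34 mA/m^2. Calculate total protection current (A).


I = area * current density, then convert mA → A (÷1000)
I = 8191 * 34 / 1000 = 278.49 A

278.49 A


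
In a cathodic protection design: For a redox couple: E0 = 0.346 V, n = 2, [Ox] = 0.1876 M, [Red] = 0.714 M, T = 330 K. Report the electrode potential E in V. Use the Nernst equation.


Apply the Nernst equation: E = E0 + (RT/nF)*ln([Ox]/[Red])
Step 1: RT/nF = 8.314*330/(2*96485) = 0.01421786 V
Step 2: [Ox]/[Red] = 0.1876/0.714 = 0.262745
Step 3: ln(0.262745) = -1.336571
Step 4: correction = 0.01421786 * -1.336571 = -0.019 V
E = 0.346 + -0.019 = 0.327 V

0.327 V


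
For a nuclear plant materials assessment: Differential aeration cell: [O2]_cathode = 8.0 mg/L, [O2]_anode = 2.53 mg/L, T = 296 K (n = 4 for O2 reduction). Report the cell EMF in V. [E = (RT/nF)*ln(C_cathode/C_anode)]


Apply the Nernst concentration-cell relation: E = (RT/nF)*ln(C_cathode/C_anode)
RT/nF = 8.314*296/(4*96485) = 0.00637649 V
ln(8.0/2.53) = 1.15122
E = 0.00637649 * 1.15122 = 0.00734 V

0.00734 V


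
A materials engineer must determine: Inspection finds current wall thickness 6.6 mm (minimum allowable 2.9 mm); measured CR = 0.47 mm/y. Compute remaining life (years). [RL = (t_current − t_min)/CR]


Apply the remaining-life relation: RL = (t_current − t_min) / CR
RL = (6.6 − 2.9) / 0.47 = 3.7 / 0.47 = 7.9 years

7.9 years


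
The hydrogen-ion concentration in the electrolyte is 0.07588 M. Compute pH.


pH = −log10[H+]
pH = −log10(0.07588) = 1.12

1.12


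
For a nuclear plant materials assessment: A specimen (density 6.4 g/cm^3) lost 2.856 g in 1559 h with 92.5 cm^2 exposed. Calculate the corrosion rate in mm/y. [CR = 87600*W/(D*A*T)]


Apply the mm/y weight-loss relation: CR = 87600 * W / (D * A * T)
Numerator: 87600 * 2.856 = 250185.6
Denominator: 6.4 * 92.5 * 1559 = 922928.0
CR = 250185.6 / 922928.0 = 0.271078 mm/y

0.271078 mm/y


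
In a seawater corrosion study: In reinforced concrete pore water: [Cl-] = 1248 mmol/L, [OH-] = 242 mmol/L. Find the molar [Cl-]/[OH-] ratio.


Threshold parameter = [Cl-] / [OH-] (molar basis; both in mmol/L, so units cancel)
Ratio = 1248 / 242 = 5.16

5.16


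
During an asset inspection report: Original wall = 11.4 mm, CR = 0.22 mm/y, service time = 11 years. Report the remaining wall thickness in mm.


Remaining wall = original − CR × time
t = 11.4 − 0.22*11 = 11.4 − 2.42 = 8.98 mm

8.98 mm


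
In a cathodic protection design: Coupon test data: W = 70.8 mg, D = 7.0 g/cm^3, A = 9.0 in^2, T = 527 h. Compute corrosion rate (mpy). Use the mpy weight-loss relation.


Apply the mpy weight-loss relation: CR = 534 * W / (D * A * T)
Numerator: 534 * 70.8 = 37807.2
Denominator: 7.0 * 9.0 * 527 = 33201.0
CR = 37807.2 / 33201.0 = 1.139 mpy

1.139 mpy


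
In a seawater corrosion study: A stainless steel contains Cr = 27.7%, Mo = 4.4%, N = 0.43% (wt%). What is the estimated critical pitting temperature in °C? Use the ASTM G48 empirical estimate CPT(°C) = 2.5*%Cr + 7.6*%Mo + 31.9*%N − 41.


Apply the ASTM G48 empirical CPT estimate: CPT(°C) = 2.5*%Cr + 7.6*%Mo + 31.9*%N − 41
2.5*27.7 = 69.25; 7.6*4.4 = 33.44; 31.9*0.43 = 13.717
CPT = 69.25 + 33.44 + 13.717 − 41 = 75.407 °C
Rounded to 0.1 °C: CPT ≈ 75.4 °C

75.4 °C


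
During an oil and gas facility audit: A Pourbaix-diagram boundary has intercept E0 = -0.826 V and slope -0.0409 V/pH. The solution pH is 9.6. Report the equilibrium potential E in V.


Apply the Pourbaix line equation: E = E0 + slope*pH
E = -0.826 + (-0.0409)*9.6 = -0.826 + (-0.39264) = -1.21864 V
Rounded to 4 decimal places: E = -1.2186 V

-1.2186 V


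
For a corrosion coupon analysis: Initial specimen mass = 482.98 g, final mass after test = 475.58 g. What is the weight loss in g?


Weight loss = initial − final
WL = 482.98 − 475.58 = 7.4 g

7.4 g


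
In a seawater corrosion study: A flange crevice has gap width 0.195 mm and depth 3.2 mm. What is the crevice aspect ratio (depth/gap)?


Aspect ratio = depth / gap
Ratio = 3.2 / 0.195 = 16.4

16.4


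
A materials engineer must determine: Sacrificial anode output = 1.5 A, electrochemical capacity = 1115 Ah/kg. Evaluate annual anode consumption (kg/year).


Annual consumption = current * hours per year / capacity
Rate = 1.5 * 8760 / 1115 = 11.8 kg/year

11.8 kg/year


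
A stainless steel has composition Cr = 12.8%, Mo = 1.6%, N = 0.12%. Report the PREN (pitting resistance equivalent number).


Apply the PREN formula: PREN = Cr + 3.3*Mo + 16*N
PREN = 12.8 + 3.3*1.6 + 16*0.12
PREN = 12.8 + 5.28 + 1.92 = 20.0

20.0


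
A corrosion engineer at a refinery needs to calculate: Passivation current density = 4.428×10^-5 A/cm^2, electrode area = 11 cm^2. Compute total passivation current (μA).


I = i_pass * A, then convert A → μA (×10^6)
I = 4.428×10^-5 * 11 * 10^6 = 487.08 μA

487.08 μA


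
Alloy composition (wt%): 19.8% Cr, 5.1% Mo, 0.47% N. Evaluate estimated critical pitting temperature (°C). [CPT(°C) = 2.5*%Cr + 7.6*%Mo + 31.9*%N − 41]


Apply the ASTM G48 empirical CPT estimate: CPT(°C) = 2.5*%Cr + 7.6*%Mo + 31.9*%N − 41
2.5*19.8 = 49.5; 7.6*5.1 = 38.76; 31.9*0.47 = 14.993
CPT = 49.5 + 38.76 + 14.993 − 41 = 62.253 °C
Rounded to 0.1 °C: CPT ≈ 62.3 °C

62.3 °C


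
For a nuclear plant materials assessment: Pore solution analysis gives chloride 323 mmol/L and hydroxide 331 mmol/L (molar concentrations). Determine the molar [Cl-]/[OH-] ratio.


Threshold parameter = [Cl-] / [OH-] (molar basis; both in mmol/L, so units cancel)
Ratio = 323 / 331 = 0.98

0.98


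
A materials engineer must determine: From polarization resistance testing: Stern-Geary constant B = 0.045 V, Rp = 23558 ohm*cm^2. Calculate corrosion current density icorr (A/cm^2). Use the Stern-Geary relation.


Apply the Stern-Geary relation: icorr = B / Rp
icorr = 0.045 / 23558 = 1.91×10^-6 A/cm^2

1.91×10^-6 A/cm^2


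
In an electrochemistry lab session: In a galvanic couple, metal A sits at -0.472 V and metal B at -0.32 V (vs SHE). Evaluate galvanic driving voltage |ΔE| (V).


Driving voltage is the absolute potential difference.
|ΔE| = |-0.472 − (-0.32)| = 0.152 V

0.152 V


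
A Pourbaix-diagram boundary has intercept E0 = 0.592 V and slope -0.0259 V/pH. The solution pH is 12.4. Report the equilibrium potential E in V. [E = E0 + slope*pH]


Apply the Pourbaix line equation: E = E0 + slope*pH
E = 0.592 + (-0.0259)*12.4 = 0.592 + (-0.32116) = 0.27084 V
Rounded to 3 decimal places: E = 0.271 V

0.271 V


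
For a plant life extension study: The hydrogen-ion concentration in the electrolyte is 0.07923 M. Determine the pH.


pH = −log10[H+]
pH = −log10(0.07923) = 1.1

1.1


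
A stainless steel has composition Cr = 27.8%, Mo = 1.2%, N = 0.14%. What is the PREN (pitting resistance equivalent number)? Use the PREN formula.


Apply the PREN formula: PREN = Cr + 3.3*Mo + 16*N
PREN = 27.8 + 3.3*1.2 + 16*0.14
PREN = 27.8 + 3.96 + 2.24 = 34.0

34.0


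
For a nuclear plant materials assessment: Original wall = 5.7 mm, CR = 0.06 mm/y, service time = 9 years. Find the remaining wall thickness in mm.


Remaining wall = original − CR × time
t = 5.7 − 0.06*9 = 5.7 − 0.54 = 5.16 mm

5.16 mm


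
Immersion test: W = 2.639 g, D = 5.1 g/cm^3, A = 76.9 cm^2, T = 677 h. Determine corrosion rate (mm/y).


Apply the mm/y weight-loss relation: CR = 87600 * W / (D * A * T)
Numerator: 87600 * 2.639 = 231176.4
Denominator: 5.1 * 76.9 * 677 = 265512.63
CR = 231176.4 / 265512.63 = 0.87068 mm/y

0.87068 mm/y


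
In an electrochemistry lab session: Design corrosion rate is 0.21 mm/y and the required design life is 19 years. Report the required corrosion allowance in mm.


Corrosion allowance = CR × design life
CA = 0.21 * 19 = 3.99 mm

3.99 mm


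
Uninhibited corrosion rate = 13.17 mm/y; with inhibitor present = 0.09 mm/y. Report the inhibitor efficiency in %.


Apply the inhibitor-efficiency definition: IE = (CR_blank − CR_inh)/CR_blank × 100
IE = (13.17 − 0.09) / 13.17 × 100
IE = 13.08 / 13.17 × 100 = 99.3 %

99.3 %


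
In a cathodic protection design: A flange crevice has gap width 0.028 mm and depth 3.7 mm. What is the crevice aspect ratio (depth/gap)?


Aspect ratio = depth / gap
Ratio = 3.7 / 0.028 = 132.1

132.1


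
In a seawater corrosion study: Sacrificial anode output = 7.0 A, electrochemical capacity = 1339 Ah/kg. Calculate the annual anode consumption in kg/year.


Annual consumption = current * hours per year / capacity
Rate = 7.0 * 8760 / 1339 = 45.8 kg/year

45.8 kg/year


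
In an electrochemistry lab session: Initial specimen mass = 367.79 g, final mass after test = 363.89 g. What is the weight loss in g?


Weight loss = initial − final
WL = 367.79 − 363.89 = 3.9 g

3.9 g


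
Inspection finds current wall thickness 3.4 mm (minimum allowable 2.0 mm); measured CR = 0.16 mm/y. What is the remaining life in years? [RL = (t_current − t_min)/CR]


Apply the remaining-life relation: RL = (t_current − t_min) / CR
RL = (3.4 − 2.0) / 0.16 = 1.4 / 0.16 = 8.8 years

8.8 years


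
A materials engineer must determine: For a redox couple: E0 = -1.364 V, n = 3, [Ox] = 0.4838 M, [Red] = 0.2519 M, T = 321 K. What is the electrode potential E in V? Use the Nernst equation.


Apply the Nernst equation: E = E0 + (RT/nF)*ln([Ox]/[Red])
Step 1: RT/nF = 8.314*321/(3*96485) = 0.00922007 V
Step 2: [Ox]/[Red] = 0.4838/0.2519 = 1.920603
Step 3: ln(1.920603) = 0.652639
Step 4: correction = 0.00922007 * 0.652639 = 0.006 V
E = -1.364 + 0.006 = -1.358 V

-1.358 V


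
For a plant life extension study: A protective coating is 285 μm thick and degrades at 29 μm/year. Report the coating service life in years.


Service life = thickness / degradation rate
Life = 285 / 29 = 9.8 years

9.8 years


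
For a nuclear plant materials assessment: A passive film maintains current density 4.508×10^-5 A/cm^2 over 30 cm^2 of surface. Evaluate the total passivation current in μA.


I = i_pass * A, then convert A → μA (×10^6)
I = 4.508×10^-5 * 30 * 10^6 = 1352.4 μA

1352.4 μA


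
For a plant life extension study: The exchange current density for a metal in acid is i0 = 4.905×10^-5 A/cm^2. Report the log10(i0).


i0 = 4.905×10^-5 A/cm^2
log10(i0) = -4.309

-4.309


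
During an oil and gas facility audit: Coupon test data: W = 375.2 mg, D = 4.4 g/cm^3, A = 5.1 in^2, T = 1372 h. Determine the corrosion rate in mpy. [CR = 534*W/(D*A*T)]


Apply the mpy weight-loss relation: CR = 534 * W / (D * A * T)
Numerator: 534 * 375.2 = 200356.8
Denominator: 4.4 * 5.1 * 1372 = 30787.68
CR = 200356.8 / 30787.68 = 6.50769 mpy

6.50769 mpy


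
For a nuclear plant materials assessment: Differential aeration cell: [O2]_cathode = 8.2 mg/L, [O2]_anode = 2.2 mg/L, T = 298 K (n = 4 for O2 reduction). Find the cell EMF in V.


Apply the Nernst concentration-cell relation: E = (RT/nF)*ln(C_cathode/C_anode)
RT/nF = 8.314*298/(4*96485) = 0.00641958 V
ln(8.2/2.2) = 1.31568
E = 0.00641958 * 1.31568 = 0.00845 V

0.00845 V


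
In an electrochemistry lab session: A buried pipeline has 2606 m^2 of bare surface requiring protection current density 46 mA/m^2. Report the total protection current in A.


I = area * current density, then convert mA → A (÷1000)
I = 2606 * 46 / 1000 = 119.88 A

119.88 A


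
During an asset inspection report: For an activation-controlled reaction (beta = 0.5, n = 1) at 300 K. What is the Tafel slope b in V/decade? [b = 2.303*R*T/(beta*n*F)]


Apply the Tafel slope relation: b = 2.303*R*T/(beta*n*F)
Numerator: 2.303 * 8.314 * 300 = 5744.14
Denominator: 0.5 * 1 * 96485 = 48242.5
b = 5744.14 / 48242.5 = 0.119 V/decade

0.119 V/decade


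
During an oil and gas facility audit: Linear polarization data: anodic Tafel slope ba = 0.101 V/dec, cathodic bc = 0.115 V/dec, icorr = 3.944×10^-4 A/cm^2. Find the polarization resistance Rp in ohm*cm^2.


Apply the Stern-Geary equation: Rp = ba*bc / (2.303*icorr*(ba+bc))
ba*bc = 0.101*0.115 = 0.011615
ba+bc = 0.216; 2.303*icorr*(ba+bc) = 2.303*3.944×10^-4*0.216 = 1.9619349×10^-4
Rp = 0.011615 / 1.9619349×10^-4 = 59.2 ohm*cm^2

59.2 ohm*cm^2


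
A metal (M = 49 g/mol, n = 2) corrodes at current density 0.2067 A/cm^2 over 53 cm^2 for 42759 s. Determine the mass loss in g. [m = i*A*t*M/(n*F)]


Apply Faraday's law: m = i*A*t*M / (n*F)
Total charge passed Q = i*A*t = 0.2067*53*42759 = 468429.1209 C
m = Q*M/(n*F) = 468429.1209*49/(2*96485) = 118.94609 g

118.94609 g


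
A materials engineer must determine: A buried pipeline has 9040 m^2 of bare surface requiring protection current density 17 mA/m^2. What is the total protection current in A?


I = area * current density, then convert mA → A (÷1000)
I = 9040 * 17 / 1000 = 153.68 A

153.68 A


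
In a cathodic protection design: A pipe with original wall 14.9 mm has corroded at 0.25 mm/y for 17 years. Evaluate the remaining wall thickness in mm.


Remaining wall = original − CR × time
t = 14.9 − 0.25*17 = 14.9 − 4.25 = 10.65 mm

10.65 mm


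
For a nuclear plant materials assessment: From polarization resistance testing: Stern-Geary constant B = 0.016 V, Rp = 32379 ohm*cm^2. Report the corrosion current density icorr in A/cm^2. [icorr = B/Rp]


Apply the Stern-Geary relation: icorr = B / Rp
icorr = 0.016 / 32379 = 4.941×10^-7 A/cm^2

4.941×10^-7 A/cm^2


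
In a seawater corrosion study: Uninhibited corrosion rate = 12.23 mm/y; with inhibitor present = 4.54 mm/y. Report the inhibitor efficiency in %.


Apply the inhibitor-efficiency definition: IE = (CR_blank − CR_inh)/CR_blank × 100
IE = (12.23 − 4.54) / 12.23 × 100
IE = 7.69 / 12.23 × 100 = 62.9 %

62.9 %


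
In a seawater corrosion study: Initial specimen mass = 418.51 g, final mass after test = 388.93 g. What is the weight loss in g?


Weight loss = initial − final
WL = 418.51 − 388.93 = 29.58 g

29.58 g


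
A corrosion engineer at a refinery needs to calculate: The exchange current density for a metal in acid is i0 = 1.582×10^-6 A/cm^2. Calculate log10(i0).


i0 = 1.582×10^-6 A/cm^2
log10(i0) = -5.801

-5.801


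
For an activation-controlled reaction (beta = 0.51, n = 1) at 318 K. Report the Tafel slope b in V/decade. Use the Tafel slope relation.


Apply the Tafel slope relation: b = 2.303*R*T/(beta*n*F)
Numerator: 2.303 * 8.314 * 318 = 6088.79
Denominator: 0.51 * 1 * 96485 = 49207.35
b = 6088.79 / 49207.35 = 0.1237 V/decade

0.1237 V/decade


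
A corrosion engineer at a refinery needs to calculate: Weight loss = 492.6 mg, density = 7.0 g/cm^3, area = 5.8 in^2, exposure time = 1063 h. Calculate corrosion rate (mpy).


Apply the mpy weight-loss relation: CR = 534 * W / (D * A * T)
Numerator: 534 * 492.6 = 263048.4
Denominator: 7.0 * 5.8 * 1063 = 43157.8
CR = 263048.4 / 43157.8 = 6.095 mpy

6.095 mpy


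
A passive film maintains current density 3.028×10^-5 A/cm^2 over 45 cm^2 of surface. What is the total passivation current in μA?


I = i_pass * A, then convert A → μA (×10^6)
I = 3.028×10^-5 * 45 * 10^6 = 1362.6 μA

1362.6 μA


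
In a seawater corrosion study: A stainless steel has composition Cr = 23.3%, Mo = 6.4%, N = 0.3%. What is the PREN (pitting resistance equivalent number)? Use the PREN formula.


Apply the PREN formula: PREN = Cr + 3.3*Mo + 16*N
PREN = 23.3 + 3.3*6.4 + 16*0.3
PREN = 23.3 + 21.12 + 4.8 = 49.22

49.22


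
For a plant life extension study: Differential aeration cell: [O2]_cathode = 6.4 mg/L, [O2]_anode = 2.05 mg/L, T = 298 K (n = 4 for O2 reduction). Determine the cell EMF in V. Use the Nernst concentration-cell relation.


Apply the Nernst concentration-cell relation: E = (RT/nF)*ln(C_cathode/C_anode)
RT/nF = 8.314*298/(4*96485) = 0.00641958 V
ln(6.4/2.05) = 1.13846
E = 0.00641958 * 1.13846 = 0.00731 V

0.00731 V


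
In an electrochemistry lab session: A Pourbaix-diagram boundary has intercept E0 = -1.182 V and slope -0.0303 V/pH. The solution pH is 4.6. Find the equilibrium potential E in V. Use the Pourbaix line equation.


Apply the Pourbaix line equation: E = E0 + slope*pH
E = -1.182 + (-0.0303)*4.6 = -1.182 + (-0.13938) = -1.32138 V
Rounded to 4 decimal places: E = -1.3214 V

-1.3214 V


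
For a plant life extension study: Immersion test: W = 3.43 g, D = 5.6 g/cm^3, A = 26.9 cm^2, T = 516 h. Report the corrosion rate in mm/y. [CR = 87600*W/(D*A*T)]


Apply the mm/y weight-loss relation: CR = 87600 * W / (D * A * T)
Numerator: 87600 * 3.43 = 300468.0
Denominator: 5.6 * 26.9 * 516 = 77730.24
CR = 300468.0 / 77730.24 = 3.865523 mm/y

3.865523 mm/y


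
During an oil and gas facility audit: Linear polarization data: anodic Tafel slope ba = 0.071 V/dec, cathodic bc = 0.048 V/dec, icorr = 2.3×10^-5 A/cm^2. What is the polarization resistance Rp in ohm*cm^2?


Apply the Stern-Geary equation: Rp = ba*bc / (2.303*icorr*(ba+bc))
ba*bc = 0.071*0.048 = 0.003408
ba+bc = 0.119; 2.303*icorr*(ba+bc) = 2.303*2.3×10^-5*0.119 = 6.303311×10^-6
Rp = 0.003408 / 6.303311×10^-6 = 540.7 ohm*cm^2

540.7 ohm*cm^2


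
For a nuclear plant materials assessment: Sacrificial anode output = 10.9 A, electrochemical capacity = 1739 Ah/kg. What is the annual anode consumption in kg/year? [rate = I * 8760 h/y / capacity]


Annual consumption = current * hours per year / capacity
Rate = 10.9 * 8760 / 1739 = 54.9 kg/year

54.9 kg/year


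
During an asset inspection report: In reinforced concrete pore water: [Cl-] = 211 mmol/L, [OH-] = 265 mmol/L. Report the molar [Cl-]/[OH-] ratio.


Threshold parameter = [Cl-] / [OH-] (molar basis; both in mmol/L, so units cancel)
Ratio = 211 / 265 = 0.8

0.8


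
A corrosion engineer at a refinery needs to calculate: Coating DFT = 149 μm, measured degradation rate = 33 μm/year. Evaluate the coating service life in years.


Service life = thickness / degradation rate
Life = 149 / 33 = 4.5 years

4.5 years


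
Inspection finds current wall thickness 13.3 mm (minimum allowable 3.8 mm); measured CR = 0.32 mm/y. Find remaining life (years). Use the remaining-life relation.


Apply the remaining-life relation: RL = (t_current − t_min) / CR
RL = (13.3 − 3.8) / 0.32 = 9.5 / 0.32 = 29.7 years

29.7 years


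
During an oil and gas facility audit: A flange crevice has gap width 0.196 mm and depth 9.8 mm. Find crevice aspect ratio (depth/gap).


Aspect ratio = depth / gap
Ratio = 9.8 / 0.196 = 50.0

50.0


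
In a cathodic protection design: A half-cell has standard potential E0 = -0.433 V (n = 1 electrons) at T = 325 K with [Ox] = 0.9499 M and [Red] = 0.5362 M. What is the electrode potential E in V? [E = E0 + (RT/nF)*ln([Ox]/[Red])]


Apply the Nernst equation: E = E0 + (RT/nF)*ln([Ox]/[Red])
Step 1: RT/nF = 8.314*325/(1*96485) = 0.02800487 V
Step 2: [Ox]/[Red] = 0.9499/0.5362 = 1.77154
Step 3: ln(1.77154) = 0.571849
Step 4: correction = 0.02800487 * 0.571849 = 0.016 V
E = -0.433 + 0.016 = -0.417 V

-0.417 V


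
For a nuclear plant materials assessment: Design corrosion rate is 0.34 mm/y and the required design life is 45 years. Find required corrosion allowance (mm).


Corrosion allowance = CR × design life
CA = 0.34 * 45 = 15.3 mm

15.3 mm


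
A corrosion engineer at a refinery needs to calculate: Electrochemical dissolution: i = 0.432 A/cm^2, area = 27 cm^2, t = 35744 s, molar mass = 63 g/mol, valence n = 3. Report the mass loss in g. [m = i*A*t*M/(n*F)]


Apply Faraday's law: m = i*A*t*M / (n*F)
Total charge passed Q = i*A*t = 0.432*27*35744 = 416918.016 C
m = Q*M/(n*F) = 416918.016*63/(3*96485) = 90.74238 g

90.74238 g
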